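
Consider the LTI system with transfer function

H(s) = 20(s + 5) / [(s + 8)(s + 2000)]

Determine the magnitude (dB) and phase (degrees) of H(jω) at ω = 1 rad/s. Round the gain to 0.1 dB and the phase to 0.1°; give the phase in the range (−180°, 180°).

-44.0 dB, 4.2°

At s = jω = j1:
zero (s+5): 5 + j1 → |·| = √(5²+1²) = √26 ≈ 5.099, ∠ = arctan(1/5) ≈ 11.31°
pole (s+8): 8 + j1 → |·| = √(8²+1²) = √65 ≈ 8.0623, ∠ = arctan(1/8) ≈ 7.13°
pole (s+2000): 2000 + j1 → |·| = √(2000²+1²) = √4000001 ≈ 2000, ∠ = arctan(1/2000) ≈ 0.03°
|H| = 20 · 5.099 / 16125 ≈ 0.0063243
Gain = 20 log₁₀(0.0063243) ≈ -43.98 dB
∠H = 11.31° − 7.16° = 4.15°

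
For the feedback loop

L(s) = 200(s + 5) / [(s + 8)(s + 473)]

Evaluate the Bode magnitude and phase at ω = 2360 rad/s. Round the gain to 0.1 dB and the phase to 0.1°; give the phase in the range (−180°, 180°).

At s = jω = j2360:
zero (s+5): 5 + j2360 → |·| = √(5²+2360²) = √5569625 ≈ 2360, ∠ = arctan(2360/5) ≈ 89.88°
pole (s+8): 8 + j2360 → |·| = √(8²+2360²) = √5569664 ≈ 2360, ∠ = arctan(2360/8) ≈ 89.81°
pole (s+473): 473 + j2360 → |·| = √(473²+2360²) = √5793329 ≈ 2406.9, ∠ = arctan(2360/473) ≈ 78.67°
|L| = 200 · 2360 / 5.6803e+06 ≈ 0.083094
Gain = 20 log₁₀(0.083094) ≈ -21.61 dB
∠L = 89.88° − 168.48° = -78.60°

-21.6 dB, -78.6°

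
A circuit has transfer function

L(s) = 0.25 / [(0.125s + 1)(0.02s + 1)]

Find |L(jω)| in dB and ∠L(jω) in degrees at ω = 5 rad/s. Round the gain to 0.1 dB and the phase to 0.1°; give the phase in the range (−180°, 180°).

-13.5 dB, -37.7°

At ω = 5 rad/s:
pole (1 + j5·0.125) = 1 + j0.625 → |·| ≈ 1.1792, ∠ ≈ 32.01°
pole (1 + j5·0.02) = 1 + j0.1 → |·| ≈ 1.005, ∠ ≈ 5.71°
|L| = 0.25 · 1 / (1.1792 · 1.005) ≈ 0.21095
Gain = 20 log₁₀(0.21095) ≈ -13.52 dB
∠L = (0°) − (32.01° + 5.71°) = -37.72°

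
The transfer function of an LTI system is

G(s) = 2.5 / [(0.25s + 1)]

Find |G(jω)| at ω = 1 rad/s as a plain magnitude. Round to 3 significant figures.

At ω = 1 rad/s:
pole (1 + j1·0.25) = 1 + j0.25 → |·| ≈ 1.0308, ∠ ≈ 14.04°
|G| = 2.5 · 1 / (1.0308) ≈ 2.4253

2.43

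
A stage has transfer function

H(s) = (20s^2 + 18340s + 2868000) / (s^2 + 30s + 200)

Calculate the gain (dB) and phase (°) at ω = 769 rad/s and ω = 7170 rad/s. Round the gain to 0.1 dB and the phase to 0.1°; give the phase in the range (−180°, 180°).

Substitute s = j769:
Numerator: 20(j769)^2 + 18340(j769) + 2868000 = -8959220 + j14103460
Denominator: (j769)^2 + 30(j769) + 200 = -591161 + j23070
|N| = √(8959220² + 14103460²) ≈ 1.6709e+07, ∠N ≈ 122.43°
|D| = √(591161² + 23070²) ≈ 5.9161e+05, ∠D ≈ 177.77°
|H| = 1.6709e+07 / 5.9161e+05 ≈ 28.243
Gain = 20 log₁₀(28.243) ≈ 29.02 dB
∠H = 122.43° − 177.77° = -55.34°

Substitute s = j7170:
Numerator: 20(j7170)^2 + 18340(j7170) + 2868000 = -1025310000 + j131497800
Denominator: (j7170)^2 + 30(j7170) + 200 = -51408700 + j215100
|N| = √(1025310000² + 131497800²) ≈ 1.0337e+09, ∠N ≈ 172.69°
|D| = √(51408700² + 215100²) ≈ 5.1409e+07, ∠D ≈ 179.76°
|H| = 1.0337e+09 / 5.1409e+07 ≈ 20.107
Gain = 20 log₁₀(20.107) ≈ 26.07 dB
∠H = 172.69° − 179.76° = -7.07°

ω = 769: 29.0 dB, -55.3°; ω = 7170: 26.1 dB, -7.1°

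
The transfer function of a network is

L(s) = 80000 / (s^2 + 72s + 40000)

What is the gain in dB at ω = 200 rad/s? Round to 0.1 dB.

14.9 dB

At s = jω = j200:
quadratic: (j200)² + 72·j200 + 40000 = 0 + j14400 → |·| ≈ 14400, ∠ ≈ 90.00°
|L| = 80000 / 14400 ≈ 5.5556
Gain = 20 log₁₀(5.5556) ≈ 14.89 dB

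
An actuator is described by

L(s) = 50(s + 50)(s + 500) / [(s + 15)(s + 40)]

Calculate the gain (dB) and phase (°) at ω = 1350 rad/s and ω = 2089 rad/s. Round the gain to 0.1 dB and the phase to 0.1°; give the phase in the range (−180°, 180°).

At s = jω = j1350:
zero (s+50): 50 + j1350 → |·| = √(50²+1350²) = √1825000 ≈ 1350.9, ∠ = arctan(1350/50) ≈ 87.88°
zero (s+500): 500 + j1350 → |·| = √(500²+1350²) = √2072500 ≈ 1439.6, ∠ = arctan(1350/500) ≈ 69.68°
pole (s+15): 15 + j1350 → |·| = √(15²+1350²) = √1822725 ≈ 1350.1, ∠ = arctan(1350/15) ≈ 89.36°
pole (s+40): 40 + j1350 → |·| = √(40²+1350²) = √1824100 ≈ 1350.6, ∠ = arctan(1350/40) ≈ 88.30°
|L| = 50 · 1.9448e+06 / 1.8234e+06 ≈ 53.329
Gain = 20 log₁₀(53.329) ≈ 34.54 dB
∠L = 157.56° − 177.66° = -20.10°

At s = jω = j2089:
zero (s+50): 50 + j2089 → |·| = √(50²+2089²) = √4366421 ≈ 2089.6, ∠ = arctan(2089/50) ≈ 88.63°
zero (s+500): 500 + j2089 → |·| = √(500²+2089²) = √4613921 ≈ 2148, ∠ = arctan(2089/500) ≈ 76.54°
pole (s+15): 15 + j2089 → |·| = √(15²+2089²) = √4364146 ≈ 2089.1, ∠ = arctan(2089/15) ≈ 89.59°
pole (s+40): 40 + j2089 → |·| = √(40²+2089²) = √4365521 ≈ 2089.4, ∠ = arctan(2089/40) ≈ 88.90°
|L| = 50 · 4.4885e+06 / 4.365e+06 ≈ 51.415
Gain = 20 log₁₀(51.415) ≈ 34.22 dB
∠L = 165.17° − 178.49° = -13.32°

ω = 1350: 34.5 dB, -20.1°; ω = 2089: 34.2 dB, -13.3°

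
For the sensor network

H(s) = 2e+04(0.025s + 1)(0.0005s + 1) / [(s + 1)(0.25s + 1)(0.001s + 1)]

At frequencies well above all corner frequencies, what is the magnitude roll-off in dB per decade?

-20 dB/decade

Each pole contributes −20 dB/decade at high frequency; each zero contributes +20 dB/decade.
Net: 2 zero(s) − 3 pole(s) → -20 dB/decade.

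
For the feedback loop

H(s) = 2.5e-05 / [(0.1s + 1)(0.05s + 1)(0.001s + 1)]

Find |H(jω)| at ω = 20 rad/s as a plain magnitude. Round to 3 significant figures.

At ω = 20 rad/s:
pole (1 + j20·0.1) = 1 + j2 → |·| ≈ 2.2361, ∠ ≈ 63.43°
pole (1 + j20·0.05) = 1 + j1 → |·| ≈ 1.4142, ∠ ≈ 45.00°
pole (1 + j20·0.001) = 1 + j0.02 → |·| ≈ 1.0002, ∠ ≈ 1.15°
|H| = 2.5e-05 · 1 / (2.2361 · 1.4142 · 1.0002) ≈ 7.9041e-06

7.90e-06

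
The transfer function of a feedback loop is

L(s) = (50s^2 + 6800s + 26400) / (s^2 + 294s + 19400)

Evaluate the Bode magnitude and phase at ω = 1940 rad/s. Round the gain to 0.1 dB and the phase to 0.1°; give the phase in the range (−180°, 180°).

Substitute s = j1940:
Numerator: 50(j1940)^2 + 6800(j1940) + 26400 = -188153600 + j13192000
Denominator: (j1940)^2 + 294(j1940) + 19400 = -3744200 + j570360
|N| = √(188153600² + 13192000²) ≈ 1.8862e+08, ∠N ≈ 175.99°
|D| = √(3744200² + 570360²) ≈ 3.7874e+06, ∠D ≈ 171.34°
|L| = 1.8862e+08 / 3.7874e+06 ≈ 49.802
Gain = 20 log₁₀(49.802) ≈ 33.94 dB
∠L = 175.99° − 171.34° = 4.65°

33.9 dB, 4.7°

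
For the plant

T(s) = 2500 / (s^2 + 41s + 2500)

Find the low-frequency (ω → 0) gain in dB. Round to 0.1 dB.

0.0 dB

T(0) = 2500 / 2500 = 1
20 log₁₀(1) ≈ 0.00 dB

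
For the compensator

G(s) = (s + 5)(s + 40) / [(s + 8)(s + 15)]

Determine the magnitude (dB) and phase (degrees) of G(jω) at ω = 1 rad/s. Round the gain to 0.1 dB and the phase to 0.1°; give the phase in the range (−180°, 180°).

At s = jω = j1:
zero (s+5): 5 + j1 → |·| = √(5²+1²) = √26 ≈ 5.099, ∠ = arctan(1/5) ≈ 11.31°
zero (s+40): 40 + j1 → |·| = √(40²+1²) = √1601 ≈ 40.012, ∠ = arctan(1/40) ≈ 1.43°
pole (s+8): 8 + j1 → |·| = √(8²+1²) = √65 ≈ 8.0623, ∠ = arctan(1/8) ≈ 7.13°
pole (s+15): 15 + j1 → |·| = √(15²+1²) = √226 ≈ 15.033, ∠ = arctan(1/15) ≈ 3.81°
|G| = 1 · 204.02 / 121.2 ≈ 1.6833
Gain = 20 log₁₀(1.6833) ≈ 4.52 dB
∠G = 12.74° − 10.94° = 1.80°

4.5 dB, 1.8°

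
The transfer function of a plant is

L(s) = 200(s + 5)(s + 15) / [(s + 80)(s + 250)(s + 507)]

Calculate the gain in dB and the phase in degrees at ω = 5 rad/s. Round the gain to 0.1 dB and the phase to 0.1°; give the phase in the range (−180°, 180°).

At s = jω = j5:
zero (s+5): 5 + j5 → |·| = √(5²+5²) = √50 ≈ 7.0711, ∠ = arctan(5/5) ≈ 45.00°
zero (s+15): 15 + j5 → |·| = √(15²+5²) = √250 ≈ 15.811, ∠ = arctan(5/15) ≈ 18.43°
pole (s+80): 80 + j5 → |·| = √(80²+5²) = √6425 ≈ 80.156, ∠ = arctan(5/80) ≈ 3.58°
pole (s+250): 250 + j5 → |·| = √(250²+5²) = √62525 ≈ 250.05, ∠ = arctan(5/250) ≈ 1.15°
pole (s+507): 507 + j5 → |·| = √(507²+5²) = √257074 ≈ 507.02, ∠ = arctan(5/507) ≈ 0.57°
|L| = 200 · 111.8 / 1.0162e+07 ≈ 0.0022004
Gain = 20 log₁₀(0.0022004) ≈ -53.15 dB
∠L = 63.43° − 5.30° = 58.13°

-53.2 dB, 58.1°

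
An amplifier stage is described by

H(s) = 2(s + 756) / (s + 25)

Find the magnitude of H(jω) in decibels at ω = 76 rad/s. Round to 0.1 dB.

25.6 dB

At s = jω = j76:
zero (s+756): 756 + j76 → |·| = √(756²+76²) = √577312 ≈ 759.81, ∠ = arctan(76/756) ≈ 5.74°
pole (s+25): 25 + j76 → |·| = √(25²+76²) = √6401 ≈ 80.006, ∠ = arctan(76/25) ≈ 71.79°
|H| = 2 · 759.81 / 80.006 ≈ 18.994
Gain = 20 log₁₀(18.994) ≈ 25.57 dB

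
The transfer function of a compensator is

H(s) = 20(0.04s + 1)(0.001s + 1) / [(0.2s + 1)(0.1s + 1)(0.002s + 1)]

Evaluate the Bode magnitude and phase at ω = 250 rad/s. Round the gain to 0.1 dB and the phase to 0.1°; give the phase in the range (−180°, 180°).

At ω = 250 rad/s:
zero (1 + j250·0.04) = 1 + j10 → |·| ≈ 10.05, ∠ ≈ 84.29°
zero (1 + j250·0.001) = 1 + j0.25 → |·| ≈ 1.0308, ∠ ≈ 14.04°
pole (1 + j250·0.2) = 1 + j50 → |·| ≈ 50.01, ∠ ≈ 88.85°
pole (1 + j250·0.1) = 1 + j25 → |·| ≈ 25.02, ∠ ≈ 87.71°
pole (1 + j250·0.002) = 1 + j0.5 → |·| ≈ 1.118, ∠ ≈ 26.57°
|H| = 20 · 10.05 · 1.0308 / (50.01 · 25.02 · 1.118) ≈ 0.14811
Gain = 20 log₁₀(0.14811) ≈ -16.59 dB
∠H = (84.29° + 14.04°) − (88.85° + 87.71° + 26.57°) = -104.80°

-16.6 dB, -104.8°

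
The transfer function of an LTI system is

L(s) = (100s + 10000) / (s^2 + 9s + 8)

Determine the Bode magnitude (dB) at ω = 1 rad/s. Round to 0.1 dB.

58.9 dB

Substitute s = j1:
Numerator: 100(j1) + 10000 = 10000 + j100
Denominator: (j1)^2 + 9(j1) + 8 = 7 + j9
|N| = √(10000² + 100²) ≈ 10000, ∠N ≈ 0.57°
|D| = √(7² + 9²) ≈ 11.402, ∠D ≈ 52.13°
|L| = 10000 / 11.402 ≈ 877.04
Gain = 20 log₁₀(877.04) ≈ 58.86 dB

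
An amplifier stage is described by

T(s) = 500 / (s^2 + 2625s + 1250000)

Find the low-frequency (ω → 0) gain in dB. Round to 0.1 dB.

-68.0 dB

T(0) = 500 / 1250000 = 0.0004
20 log₁₀(0.0004) ≈ -67.96 dB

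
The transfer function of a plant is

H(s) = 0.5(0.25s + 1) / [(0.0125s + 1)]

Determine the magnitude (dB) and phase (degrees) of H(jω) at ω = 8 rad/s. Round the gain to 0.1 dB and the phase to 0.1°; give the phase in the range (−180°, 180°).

At ω = 8 rad/s:
zero (1 + j8·0.25) = 1 + j2 → |·| ≈ 2.2361, ∠ ≈ 63.43°
pole (1 + j8·0.0125) = 1 + j0.1 → |·| ≈ 1.005, ∠ ≈ 5.71°
|H| = 0.5 · 2.2361 / (1.005) ≈ 1.1125
Gain = 20 log₁₀(1.1125) ≈ 0.93 dB
∠H = (63.43°) − (5.71°) = 57.72°

0.9 dB, 57.7°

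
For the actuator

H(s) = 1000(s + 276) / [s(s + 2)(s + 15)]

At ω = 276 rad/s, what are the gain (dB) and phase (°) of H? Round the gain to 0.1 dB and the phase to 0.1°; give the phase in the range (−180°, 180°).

-34.6 dB, 138.5°

At s = jω = j276:
zero (s+276): 276 + j276 → |·| = √(276²+276²) = √152352 ≈ 390.32, ∠ = arctan(276/276) ≈ 45.00°
pole (s+2): 2 + j276 → |·| = √(2²+276²) = √76180 ≈ 276.01, ∠ = arctan(276/2) ≈ 89.58°
pole (s+15): 15 + j276 → |·| = √(15²+276²) = √76401 ≈ 276.41, ∠ = arctan(276/15) ≈ 86.89°
pole at origin: |s| = 276, ∠ = 90.00° (in denominator)
|H| = 1000 · 390.32 / 2.1057e+07 ≈ 0.018536
Gain = 20 log₁₀(0.018536) ≈ -34.64 dB
∠H = 45.00° − 266.47° = -221.47° ≡ 138.53° (principal value)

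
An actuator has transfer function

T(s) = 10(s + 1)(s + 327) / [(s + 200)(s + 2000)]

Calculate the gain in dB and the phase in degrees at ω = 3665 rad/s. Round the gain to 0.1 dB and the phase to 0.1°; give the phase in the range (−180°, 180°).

At s = jω = j3665:
zero (s+1): 1 + j3665 → |·| = √(1²+3665²) = √13432226 ≈ 3665, ∠ = arctan(3665/1) ≈ 89.98°
zero (s+327): 327 + j3665 → |·| = √(327²+3665²) = √13539154 ≈ 3679.6, ∠ = arctan(3665/327) ≈ 84.90°
pole (s+200): 200 + j3665 → |·| = √(200²+3665²) = √13472225 ≈ 3670.5, ∠ = arctan(3665/200) ≈ 86.88°
pole (s+2000): 2000 + j3665 → |·| = √(2000²+3665²) = √17432225 ≈ 4175.2, ∠ = arctan(3665/2000) ≈ 61.38°
|T| = 10 · 1.3486e+07 / 1.5325e+07 ≈ 8.8
Gain = 20 log₁₀(8.8) ≈ 18.89 dB
∠T = 174.88° − 148.26° = 26.62°

18.9 dB, 26.6°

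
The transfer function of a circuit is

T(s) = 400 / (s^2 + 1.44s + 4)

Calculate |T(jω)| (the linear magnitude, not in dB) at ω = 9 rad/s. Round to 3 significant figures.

At s = jω = j9:
quadratic: (j9)² + 1.44·j9 + 4 = -77 + j12.96 → |·| ≈ 78.083, ∠ ≈ 170.45°
|T| = 400 / 78.083 ≈ 5.1228

5.12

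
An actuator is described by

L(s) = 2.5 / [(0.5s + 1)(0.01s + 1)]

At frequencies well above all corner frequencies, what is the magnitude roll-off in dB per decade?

-40 dB/decade

Each pole contributes −20 dB/decade at high frequency; each zero contributes +20 dB/decade.
Net: 0 zero(s) − 2 pole(s) → -40 dB/decade.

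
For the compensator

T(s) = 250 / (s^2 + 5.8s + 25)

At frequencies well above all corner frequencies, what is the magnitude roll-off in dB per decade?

Each pole contributes −20 dB/decade at high frequency; each zero contributes +20 dB/decade.
Net: 0 zero(s) − 2 pole(s) → -40 dB/decade.

-40 dB/decade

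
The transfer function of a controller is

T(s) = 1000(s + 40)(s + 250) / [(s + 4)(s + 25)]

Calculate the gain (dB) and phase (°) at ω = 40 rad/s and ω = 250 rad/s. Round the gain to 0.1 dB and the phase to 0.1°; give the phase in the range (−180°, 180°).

At s = jω = j40:
zero (s+40): 40 + j40 → |·| = √(40²+40²) = √3200 ≈ 56.569, ∠ = arctan(40/40) ≈ 45.00°
zero (s+250): 250 + j40 → |·| = √(250²+40²) = √64100 ≈ 253.18, ∠ = arctan(40/250) ≈ 9.09°
pole (s+4): 4 + j40 → |·| = √(4²+40²) = √1616 ≈ 40.2, ∠ = arctan(40/4) ≈ 84.29°
pole (s+25): 25 + j40 → |·| = √(25²+40²) = √2225 ≈ 47.17, ∠ = arctan(40/25) ≈ 57.99°
|T| = 1000 · 14322 / 1896.2 ≈ 7553
Gain = 20 log₁₀(7553) ≈ 77.56 dB
∠T = 54.09° − 142.28° = -88.19°

At s = jω = j250:
zero (s+40): 40 + j250 → |·| = √(40²+250²) = √64100 ≈ 253.18, ∠ = arctan(250/40) ≈ 80.91°
zero (s+250): 250 + j250 → |·| = √(250²+250²) = √125000 ≈ 353.55, ∠ = arctan(250/250) ≈ 45.00°
pole (s+4): 4 + j250 → |·| = √(4²+250²) = √62516 ≈ 250.03, ∠ = arctan(250/4) ≈ 89.08°
pole (s+25): 25 + j250 → |·| = √(25²+250²) = √63125 ≈ 251.25, ∠ = arctan(250/25) ≈ 84.29°
|T| = 1000 · 89512 / 62820 ≈ 1424.9
Gain = 20 log₁₀(1424.9) ≈ 63.08 dB
∠T = 125.91° − 173.37° = -47.46°

ω = 40: 77.6 dB, -88.2°; ω = 250: 63.1 dB, -47.5°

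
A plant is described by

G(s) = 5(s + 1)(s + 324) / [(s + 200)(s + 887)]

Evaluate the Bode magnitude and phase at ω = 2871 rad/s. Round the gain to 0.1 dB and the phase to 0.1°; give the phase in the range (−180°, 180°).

13.6 dB, 14.7°

At s = jω = j2871:
zero (s+1): 1 + j2871 → |·| = √(1²+2871²) = √8242642 ≈ 2871, ∠ = arctan(2871/1) ≈ 89.98°
zero (s+324): 324 + j2871 → |·| = √(324²+2871²) = √8347617 ≈ 2889.2, ∠ = arctan(2871/324) ≈ 83.56°
pole (s+200): 200 + j2871 → |·| = √(200²+2871²) = √8282641 ≈ 2878, ∠ = arctan(2871/200) ≈ 86.02°
pole (s+887): 887 + j2871 → |·| = √(887²+2871²) = √9029410 ≈ 3004.9, ∠ = arctan(2871/887) ≈ 72.83°
|G| = 5 · 8.2949e+06 / 8.6481e+06 ≈ 4.7958
Gain = 20 log₁₀(4.7958) ≈ 13.62 dB
∠G = 173.54° − 158.85° = 14.69°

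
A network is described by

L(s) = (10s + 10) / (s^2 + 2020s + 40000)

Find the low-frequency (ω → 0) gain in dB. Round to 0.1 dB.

L(0) = 10 / 40000 = 0.00025
20 log₁₀(0.00025) ≈ -72.04 dB

-72.0 dB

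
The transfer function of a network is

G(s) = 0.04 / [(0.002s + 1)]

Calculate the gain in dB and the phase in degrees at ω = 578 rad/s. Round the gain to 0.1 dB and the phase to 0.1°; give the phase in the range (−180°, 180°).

-31.6 dB, -49.1°

At ω = 578 rad/s:
pole (1 + j578·0.002) = 1 + j1.156 → |·| ≈ 1.5285, ∠ ≈ 49.14°
|G| = 0.04 · 1 / (1.5285) ≈ 0.026169
Gain = 20 log₁₀(0.026169) ≈ -31.64 dB
∠G = (0°) − (49.14°) = -49.14°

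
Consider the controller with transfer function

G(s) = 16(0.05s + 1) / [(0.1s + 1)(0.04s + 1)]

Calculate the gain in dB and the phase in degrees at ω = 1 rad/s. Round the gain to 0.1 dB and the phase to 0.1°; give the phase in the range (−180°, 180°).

24.0 dB, -5.1°

At ω = 1 rad/s:
zero (1 + j1·0.05) = 1 + j0.05 → |·| ≈ 1.0012, ∠ ≈ 2.86°
pole (1 + j1·0.1) = 1 + j0.1 → |·| ≈ 1.005, ∠ ≈ 5.71°
pole (1 + j1·0.04) = 1 + j0.04 → |·| ≈ 1.0008, ∠ ≈ 2.29°
|G| = 16 · 1.0012 / (1.005 · 1.0008) ≈ 15.927
Gain = 20 log₁₀(15.927) ≈ 24.04 dB
∠G = (2.86°) − (5.71° + 2.29°) = -5.14°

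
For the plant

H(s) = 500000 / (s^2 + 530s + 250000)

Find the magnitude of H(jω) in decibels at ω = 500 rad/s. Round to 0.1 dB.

5.5 dB

At s = jω = j500:
quadratic: (j500)² + 530·j500 + 250000 = 0 + j265000 → |·| ≈ 2.65e+05, ∠ ≈ 90.00°
|H| = 500000 / 2.65e+05 ≈ 1.8868
Gain = 20 log₁₀(1.8868) ≈ 5.51 dB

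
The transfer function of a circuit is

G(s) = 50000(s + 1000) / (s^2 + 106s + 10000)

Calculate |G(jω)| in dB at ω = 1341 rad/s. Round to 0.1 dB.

At s = jω = j1341:
zero (s+1000): 1000 + j1341 → |·| = √(1000²+1341²) = √2798281 ≈ 1672.8, ∠ = arctan(1341/1000) ≈ 53.29°
quadratic: (j1341)² + 106·j1341 + 10000 = -1788281 + j142146 → |·| ≈ 1.7939e+06, ∠ ≈ 175.46°
|G| = 50000 · 1672.8 / 1.7939e+06 ≈ 46.625
Gain = 20 log₁₀(46.625) ≈ 33.37 dB

33.4 dB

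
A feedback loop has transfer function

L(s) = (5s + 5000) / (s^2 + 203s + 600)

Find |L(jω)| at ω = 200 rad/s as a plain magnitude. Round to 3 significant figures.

Substitute s = j200:
Numerator: 5(j200) + 5000 = 5000 + j1000
Denominator: (j200)^2 + 203(j200) + 600 = -39400 + j40600
|N| = √(5000² + 1000²) ≈ 5099, ∠N ≈ 11.31°
|D| = √(39400² + 40600²) ≈ 56575, ∠D ≈ 134.14°
|L| = 5099 / 56575 ≈ 0.090128

0.0901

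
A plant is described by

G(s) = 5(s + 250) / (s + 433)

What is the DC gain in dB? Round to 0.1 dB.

G(0) = 5·250 / (433) ≈ 2.8868
20 log₁₀(2.8868) ≈ 9.21 dB

9.2 dB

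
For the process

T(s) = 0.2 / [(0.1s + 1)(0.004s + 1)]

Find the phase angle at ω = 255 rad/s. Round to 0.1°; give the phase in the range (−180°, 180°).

At ω = 255 rad/s:
pole (1 + j255·0.1) = 1 + j25.5 → |·| ≈ 25.52, ∠ ≈ 87.75°
pole (1 + j255·0.004) = 1 + j1.02 → |·| ≈ 1.4284, ∠ ≈ 45.57°
∠T = (0°) − (87.75° + 45.57°) = -133.32°

-133.3°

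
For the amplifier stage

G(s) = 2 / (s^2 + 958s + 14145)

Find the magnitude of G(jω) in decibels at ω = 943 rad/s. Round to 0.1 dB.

Substitute s = j943:
Numerator: 2 = 2 + j0
Denominator: (j943)^2 + 958(j943) + 14145 = -875104 + j903394
|N| = √(2² + 0²) ≈ 2, ∠N ≈ 0.00°
|D| = √(875104² + 903394²) ≈ 1.2577e+06, ∠D ≈ 134.09°
|G| = 2 / 1.2577e+06 ≈ 1.5902e-06
Gain = 20 log₁₀(1.5902e-06) ≈ -115.97 dB

-116.0 dB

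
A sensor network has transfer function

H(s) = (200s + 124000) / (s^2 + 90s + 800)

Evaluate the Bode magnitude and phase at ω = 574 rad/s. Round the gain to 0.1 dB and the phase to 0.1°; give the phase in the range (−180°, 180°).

Substitute s = j574:
Numerator: 200(j574) + 124000 = 124000 + j114800
Denominator: (j574)^2 + 90(j574) + 800 = -328676 + j51660
|N| = √(124000² + 114800²) ≈ 1.6898e+05, ∠N ≈ 42.79°
|D| = √(328676² + 51660²) ≈ 3.3271e+05, ∠D ≈ 171.07°
|H| = 1.6898e+05 / 3.3271e+05 ≈ 0.50789
Gain = 20 log₁₀(0.50789) ≈ -5.88 dB
∠H = 42.79° − 171.07° = -128.28°

-5.9 dB, -128.3°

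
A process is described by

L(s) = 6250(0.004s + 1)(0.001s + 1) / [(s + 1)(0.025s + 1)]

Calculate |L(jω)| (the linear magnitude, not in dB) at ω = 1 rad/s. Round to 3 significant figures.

At ω = 1 rad/s:
zero (1 + j1·0.004) = 1 + j0.004 → |·| ≈ 1, ∠ ≈ 0.23°
zero (1 + j1·0.001) = 1 + j0.001 → |·| ≈ 1, ∠ ≈ 0.06°
pole (1 + j1·1) = 1 + j1 → |·| ≈ 1.4142, ∠ ≈ 45.00°
pole (1 + j1·0.025) = 1 + j0.025 → |·| ≈ 1.0003, ∠ ≈ 1.43°
|L| = 6250 · 1 · 1 / (1.4142 · 1.0003) ≈ 4418.1

4.42e+03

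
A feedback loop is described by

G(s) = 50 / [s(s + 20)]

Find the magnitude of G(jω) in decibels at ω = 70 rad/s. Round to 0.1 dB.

At s = jω = j70:
pole (s+20): 20 + j70 → |·| = √(20²+70²) = √5300 ≈ 72.801, ∠ = arctan(70/20) ≈ 74.05°
pole at origin: |s| = 70, ∠ = 90.00° (in denominator)
|G| = 50 / 5096.1 ≈ 0.0098114
Gain = 20 log₁₀(0.0098114) ≈ -40.17 dB

-40.2 dB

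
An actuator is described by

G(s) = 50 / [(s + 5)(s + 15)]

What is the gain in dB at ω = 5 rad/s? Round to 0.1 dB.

-7.0 dB

At s = jω = j5:
pole (s+5): 5 + j5 → |·| = √(5²+5²) = √50 ≈ 7.0711, ∠ = arctan(5/5) ≈ 45.00°
pole (s+15): 15 + j5 → |·| = √(15²+5²) = √250 ≈ 15.811, ∠ = arctan(5/15) ≈ 18.43°
|G| = 50 / 111.8 ≈ 0.44723
Gain = 20 log₁₀(0.44723) ≈ -6.99 dB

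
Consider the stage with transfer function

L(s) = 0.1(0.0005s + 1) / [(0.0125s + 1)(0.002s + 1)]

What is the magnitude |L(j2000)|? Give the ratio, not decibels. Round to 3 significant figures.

At ω = 2000 rad/s:
zero (1 + j2000·0.0005) = 1 + j1 → |·| ≈ 1.4142, ∠ ≈ 45.00°
pole (1 + j2000·0.0125) = 1 + j25 → |·| ≈ 25.02, ∠ ≈ 87.71°
pole (1 + j2000·0.002) = 1 + j4 → |·| ≈ 4.1231, ∠ ≈ 75.96°
|L| = 0.1 · 1.4142 / (25.02 · 4.1231) ≈ 0.0013709

0.00137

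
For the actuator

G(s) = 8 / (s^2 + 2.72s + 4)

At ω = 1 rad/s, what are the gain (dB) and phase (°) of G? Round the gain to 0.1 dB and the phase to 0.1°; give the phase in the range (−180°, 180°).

At s = jω = j1:
quadratic: (j1)² + 2.72·j1 + 4 = 3 + j2.72 → |·| ≈ 4.0495, ∠ ≈ 42.20°
|G| = 8 / 4.0495 ≈ 1.9756
Gain = 20 log₁₀(1.9756) ≈ 5.91 dB
∠G = 0.00° − 42.20° = -42.20°

5.9 dB, -42.2°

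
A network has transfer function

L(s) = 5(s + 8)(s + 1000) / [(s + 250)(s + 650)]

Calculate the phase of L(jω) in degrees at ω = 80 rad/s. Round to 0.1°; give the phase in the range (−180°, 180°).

64.1°

At s = jω = j80:
zero (s+8): 8 + j80 → |·| = √(8²+80²) = √6464 ≈ 80.399, ∠ = arctan(80/8) ≈ 84.29°
zero (s+1000): 1000 + j80 → |·| = √(1000²+80²) = √1006400 ≈ 1003.2, ∠ = arctan(80/1000) ≈ 4.57°
pole (s+250): 250 + j80 → |·| = √(250²+80²) = √68900 ≈ 262.49, ∠ = arctan(80/250) ≈ 17.74°
pole (s+650): 650 + j80 → |·| = √(650²+80²) = √428900 ≈ 654.9, ∠ = arctan(80/650) ≈ 7.02°
∠L = 88.86° − 24.76° = 64.10°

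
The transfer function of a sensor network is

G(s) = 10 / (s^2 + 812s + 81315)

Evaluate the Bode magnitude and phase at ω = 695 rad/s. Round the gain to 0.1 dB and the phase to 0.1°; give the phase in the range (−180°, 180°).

Substitute s = j695:
Numerator: 10 = 10 + j0
Denominator: (j695)^2 + 812(j695) + 81315 = -401710 + j564340
|N| = √(10² + 0²) ≈ 10, ∠N ≈ 0.00°
|D| = √(401710² + 564340²) ≈ 6.9271e+05, ∠D ≈ 125.44°
|G| = 10 / 6.9271e+05 ≈ 1.4436e-05
Gain = 20 log₁₀(1.4436e-05) ≈ -96.81 dB
∠G = 0.00° − 125.44° = -125.44°

-96.8 dB, -125.4°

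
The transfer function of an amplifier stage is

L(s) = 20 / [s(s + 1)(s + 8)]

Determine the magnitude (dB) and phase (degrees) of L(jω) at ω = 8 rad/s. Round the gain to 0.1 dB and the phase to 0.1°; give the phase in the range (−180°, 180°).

At s = jω = j8:
pole (s+1): 1 + j8 → |·| = √(1²+8²) = √65 ≈ 8.0623, ∠ = arctan(8/1) ≈ 82.87°
pole (s+8): 8 + j8 → |·| = √(8²+8²) = √128 ≈ 11.314, ∠ = arctan(8/8) ≈ 45.00°
pole at origin: |s| = 8, ∠ = 90.00° (in denominator)
|L| = 20 / 729.73 ≈ 0.027407
Gain = 20 log₁₀(0.027407) ≈ -31.24 dB
∠L = 0.00° − 217.87° = -217.87° ≡ 142.13° (principal value)

-31.2 dB, 142.1°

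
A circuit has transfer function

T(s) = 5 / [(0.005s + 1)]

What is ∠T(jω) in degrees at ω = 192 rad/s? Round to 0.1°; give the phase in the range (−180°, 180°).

At ω = 192 rad/s:
pole (1 + j192·0.005) = 1 + j0.96 → |·| ≈ 1.3862, ∠ ≈ 43.83°
∠T = (0°) − (43.83°) = -43.83°

-43.8°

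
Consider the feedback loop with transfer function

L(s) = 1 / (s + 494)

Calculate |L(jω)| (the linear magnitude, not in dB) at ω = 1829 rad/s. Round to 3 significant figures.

At s = jω = j1829:
pole (s+494): 494 + j1829 → |·| = √(494²+1829²) = √3589277 ≈ 1894.5, ∠ = arctan(1829/494) ≈ 74.89°
|L| = 1 / 1894.5 ≈ 0.00052784

0.000528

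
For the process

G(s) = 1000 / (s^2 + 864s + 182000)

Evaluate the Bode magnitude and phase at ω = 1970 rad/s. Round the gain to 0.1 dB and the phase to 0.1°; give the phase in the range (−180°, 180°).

-72.2 dB, -155.3°

Substitute s = j1970:
Numerator: 1000 = 1000 + j0
Denominator: (j1970)^2 + 864(j1970) + 182000 = -3698900 + j1702080
|N| = √(1000² + 0²) ≈ 1000, ∠N ≈ 0.00°
|D| = √(3698900² + 1702080²) ≈ 4.0717e+06, ∠D ≈ 155.29°
|G| = 1000 / 4.0717e+06 ≈ 0.0002456
Gain = 20 log₁₀(0.0002456) ≈ -72.20 dB
∠G = 0.00° − 155.29° = -155.29°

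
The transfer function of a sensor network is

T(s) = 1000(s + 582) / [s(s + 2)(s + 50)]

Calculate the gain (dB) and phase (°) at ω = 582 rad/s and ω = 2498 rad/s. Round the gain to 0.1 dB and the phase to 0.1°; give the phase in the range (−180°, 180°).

ω = 582: -47.6 dB, 140.1°; ω = 2498: -75.7 dB, 168.1°

At s = jω = j582:
zero (s+582): 582 + j582 → |·| = √(582²+582²) = √677448 ≈ 823.07, ∠ = arctan(582/582) ≈ 45.00°
pole (s+2): 2 + j582 → |·| = √(2²+582²) = √338728 ≈ 582, ∠ = arctan(582/2) ≈ 89.80°
pole (s+50): 50 + j582 → |·| = √(50²+582²) = √341224 ≈ 584.14, ∠ = arctan(582/50) ≈ 85.09°
pole at origin: |s| = 582, ∠ = 90.00° (in denominator)
|T| = 1000 · 823.07 / 1.9786e+08 ≈ 0.0041599
Gain = 20 log₁₀(0.0041599) ≈ -47.62 dB
∠T = 45.00° − 264.89° = -219.89° ≡ 140.11° (principal value)

At s = jω = j2498:
zero (s+582): 582 + j2498 → |·| = √(582²+2498²) = √6578728 ≈ 2564.9, ∠ = arctan(2498/582) ≈ 76.88°
pole (s+2): 2 + j2498 → |·| = √(2²+2498²) = √6240008 ≈ 2498, ∠ = arctan(2498/2) ≈ 89.95°
pole (s+50): 50 + j2498 → |·| = √(50²+2498²) = √6242504 ≈ 2498.5, ∠ = arctan(2498/50) ≈ 88.85°
pole at origin: |s| = 2498, ∠ = 90.00° (in denominator)
|T| = 1000 · 2564.9 / 1.5591e+10 ≈ 0.00016451
Gain = 20 log₁₀(0.00016451) ≈ -75.68 dB
∠T = 76.88° − 268.80° = -191.92° ≡ 168.08° (principal value)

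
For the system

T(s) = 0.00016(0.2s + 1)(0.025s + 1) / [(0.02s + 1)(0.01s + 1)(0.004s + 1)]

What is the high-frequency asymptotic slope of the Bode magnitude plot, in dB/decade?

-20 dB/decade

Each pole contributes −20 dB/decade at high frequency; each zero contributes +20 dB/decade.
Net: 2 zero(s) − 3 pole(s) → -20 dB/decade.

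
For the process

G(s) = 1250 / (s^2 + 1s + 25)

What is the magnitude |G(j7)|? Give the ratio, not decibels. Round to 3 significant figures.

50.0

At s = jω = j7:
quadratic: (j7)² + 1·j7 + 25 = -24 + j7 → |·| ≈ 25, ∠ ≈ 163.74°
|G| = 1250 / 25 ≈ 50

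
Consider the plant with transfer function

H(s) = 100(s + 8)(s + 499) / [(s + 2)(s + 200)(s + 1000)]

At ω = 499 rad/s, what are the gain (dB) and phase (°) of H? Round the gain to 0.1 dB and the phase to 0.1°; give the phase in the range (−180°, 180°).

At s = jω = j499:
zero (s+8): 8 + j499 → |·| = √(8²+499²) = √249065 ≈ 499.06, ∠ = arctan(499/8) ≈ 89.08°
zero (s+499): 499 + j499 → |·| = √(499²+499²) = √498002 ≈ 705.69, ∠ = arctan(499/499) ≈ 45.00°
pole (s+2): 2 + j499 → |·| = √(2²+499²) = √249005 ≈ 499, ∠ = arctan(499/2) ≈ 89.77°
pole (s+200): 200 + j499 → |·| = √(200²+499²) = √289001 ≈ 537.59, ∠ = arctan(499/200) ≈ 68.16°
pole (s+1000): 1000 + j499 → |·| = √(1000²+499²) = √1249001 ≈ 1117.6, ∠ = arctan(499/1000) ≈ 26.52°
|H| = 100 · 3.5218e+05 / 2.998e+08 ≈ 0.11747
Gain = 20 log₁₀(0.11747) ≈ -18.60 dB
∠H = 134.08° − 184.45° = -50.37°

-18.6 dB, -50.4°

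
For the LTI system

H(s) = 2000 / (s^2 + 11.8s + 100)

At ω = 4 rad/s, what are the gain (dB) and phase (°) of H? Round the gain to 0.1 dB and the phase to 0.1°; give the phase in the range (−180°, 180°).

26.3 dB, -29.3°

At s = jω = j4:
quadratic: (j4)² + 11.8·j4 + 100 = 84 + j47.2 → |·| ≈ 96.353, ∠ ≈ 29.33°
|H| = 2000 / 96.353 ≈ 20.757
Gain = 20 log₁₀(20.757) ≈ 26.34 dB
∠H = 0.00° − 29.33° = -29.33°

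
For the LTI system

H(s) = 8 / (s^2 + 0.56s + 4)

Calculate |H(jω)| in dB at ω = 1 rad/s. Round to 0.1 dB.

8.4 dB

At s = jω = j1:
quadratic: (j1)² + 0.56·j1 + 4 = 3 + j0.56 → |·| ≈ 3.0518, ∠ ≈ 10.57°
|H| = 8 / 3.0518 ≈ 2.6214
Gain = 20 log₁₀(2.6214) ≈ 8.37 dB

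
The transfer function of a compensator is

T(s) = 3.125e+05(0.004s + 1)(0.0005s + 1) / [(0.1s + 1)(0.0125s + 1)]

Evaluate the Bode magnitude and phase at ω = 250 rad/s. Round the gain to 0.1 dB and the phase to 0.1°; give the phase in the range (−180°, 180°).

74.7 dB, -107.8°

At ω = 250 rad/s:
zero (1 + j250·0.004) = 1 + j1 → |·| ≈ 1.4142, ∠ ≈ 45.00°
zero (1 + j250·0.0005) = 1 + j0.125 → |·| ≈ 1.0078, ∠ ≈ 7.13°
pole (1 + j250·0.1) = 1 + j25 → |·| ≈ 25.02, ∠ ≈ 87.71°
pole (1 + j250·0.0125) = 1 + j3.125 → |·| ≈ 3.2811, ∠ ≈ 72.26°
|T| = 3.125e+05 · 1.4142 · 1.0078 / (25.02 · 3.2811) ≈ 5425.4
Gain = 20 log₁₀(5425.4) ≈ 74.69 dB
∠T = (45.00° + 7.13°) − (87.71° + 72.26°) = -107.84°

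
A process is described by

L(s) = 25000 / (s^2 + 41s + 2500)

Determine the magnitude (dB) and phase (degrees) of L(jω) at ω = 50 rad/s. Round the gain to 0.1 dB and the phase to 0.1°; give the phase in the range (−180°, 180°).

At s = jω = j50:
quadratic: (j50)² + 41·j50 + 2500 = 0 + j2050 → |·| ≈ 2050, ∠ ≈ 90.00°
|L| = 25000 / 2050 ≈ 12.195
Gain = 20 log₁₀(12.195) ≈ 21.72 dB
∠L = 0.00° − 90.00° = -90.00°

21.7 dB, -90.0°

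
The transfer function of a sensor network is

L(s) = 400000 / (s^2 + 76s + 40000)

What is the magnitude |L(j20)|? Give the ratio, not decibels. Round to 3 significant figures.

10.1

At s = jω = j20:
quadratic: (j20)² + 76·j20 + 40000 = 39600 + j1520 → |·| ≈ 39629, ∠ ≈ 2.20°
|L| = 400000 / 39629 ≈ 10.094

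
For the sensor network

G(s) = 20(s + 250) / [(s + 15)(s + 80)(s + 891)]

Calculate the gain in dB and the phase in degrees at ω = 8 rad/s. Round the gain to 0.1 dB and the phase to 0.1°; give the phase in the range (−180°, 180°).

-47.7 dB, -32.5°

At s = jω = j8:
zero (s+250): 250 + j8 → |·| = √(250²+8²) = √62564 ≈ 250.13, ∠ = arctan(8/250) ≈ 1.83°
pole (s+15): 15 + j8 → |·| = √(15²+8²) = √289 ≈ 17, ∠ = arctan(8/15) ≈ 28.07°
pole (s+80): 80 + j8 → |·| = √(80²+8²) = √6464 ≈ 80.399, ∠ = arctan(8/80) ≈ 5.71°
pole (s+891): 891 + j8 → |·| = √(891²+8²) = √793945 ≈ 891.04, ∠ = arctan(8/891) ≈ 0.51°
|G| = 20 · 250.13 / 1.2179e+06 ≈ 0.0041076
Gain = 20 log₁₀(0.0041076) ≈ -47.73 dB
∠G = 1.83° − 34.29° = -32.46°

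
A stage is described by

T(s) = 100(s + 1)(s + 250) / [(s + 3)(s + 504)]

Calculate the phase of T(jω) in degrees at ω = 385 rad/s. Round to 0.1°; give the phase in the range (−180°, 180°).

At s = jω = j385:
zero (s+1): 1 + j385 → |·| = √(1²+385²) = √148226 ≈ 385, ∠ = arctan(385/1) ≈ 89.85°
zero (s+250): 250 + j385 → |·| = √(250²+385²) = √210725 ≈ 459.05, ∠ = arctan(385/250) ≈ 57.00°
pole (s+3): 3 + j385 → |·| = √(3²+385²) = √148234 ≈ 385.01, ∠ = arctan(385/3) ≈ 89.55°
pole (s+504): 504 + j385 → |·| = √(504²+385²) = √402241 ≈ 634.22, ∠ = arctan(385/504) ≈ 37.38°
∠T = 146.85° − 126.93° = 19.92°

19.9°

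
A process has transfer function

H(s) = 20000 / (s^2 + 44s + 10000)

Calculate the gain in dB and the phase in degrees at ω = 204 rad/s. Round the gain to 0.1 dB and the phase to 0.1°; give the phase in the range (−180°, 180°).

-4.3 dB, -164.2°

At s = jω = j204:
quadratic: (j204)² + 44·j204 + 10000 = -31616 + j8976 → |·| ≈ 32865, ∠ ≈ 164.15°
|H| = 20000 / 32865 ≈ 0.60855
Gain = 20 log₁₀(0.60855) ≈ -4.31 dB
∠H = 0.00° − 164.15° = -164.15°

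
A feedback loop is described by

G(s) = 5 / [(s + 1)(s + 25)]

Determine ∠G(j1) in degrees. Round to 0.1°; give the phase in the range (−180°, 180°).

At s = jω = j1:
pole (s+1): 1 + j1 → |·| = √(1²+1²) = √2 ≈ 1.4142, ∠ = arctan(1/1) ≈ 45.00°
pole (s+25): 25 + j1 → |·| = √(25²+1²) = √626 ≈ 25.02, ∠ = arctan(1/25) ≈ 2.29°
∠G = 0.00° − 47.29° = -47.29°

-47.3°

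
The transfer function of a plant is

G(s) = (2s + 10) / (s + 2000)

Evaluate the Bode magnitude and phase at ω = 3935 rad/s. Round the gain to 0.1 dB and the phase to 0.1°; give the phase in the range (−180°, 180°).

Substitute s = j3935:
Numerator: 2(j3935) + 10 = 10 + j7870
Denominator: (j3935) + 2000 = 2000 + j3935
|N| = √(10² + 7870²) ≈ 7870, ∠N ≈ 89.93°
|D| = √(2000² + 3935²) ≈ 4414.1, ∠D ≈ 63.06°
|G| = 7870 / 4414.1 ≈ 1.7829
Gain = 20 log₁₀(1.7829) ≈ 5.02 dB
∠G = 89.93° − 63.06° = 26.87°

5.0 dB, 26.9°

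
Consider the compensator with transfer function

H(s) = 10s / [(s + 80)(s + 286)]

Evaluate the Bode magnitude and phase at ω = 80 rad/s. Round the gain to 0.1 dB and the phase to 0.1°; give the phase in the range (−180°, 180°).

At s = jω = j80:
zero at origin: s = j80 → |·| = 80, ∠ = 90.00°
pole (s+80): 80 + j80 → |·| = √(80²+80²) = √12800 ≈ 113.14, ∠ = arctan(80/80) ≈ 45.00°
pole (s+286): 286 + j80 → |·| = √(286²+80²) = √88196 ≈ 296.98, ∠ = arctan(80/286) ≈ 15.63°
|H| = 10 · 80 / 33600 ≈ 0.02381
Gain = 20 log₁₀(0.02381) ≈ -32.46 dB
∠H = 90.00° − 60.63° = 29.37°

-32.5 dB, 29.4°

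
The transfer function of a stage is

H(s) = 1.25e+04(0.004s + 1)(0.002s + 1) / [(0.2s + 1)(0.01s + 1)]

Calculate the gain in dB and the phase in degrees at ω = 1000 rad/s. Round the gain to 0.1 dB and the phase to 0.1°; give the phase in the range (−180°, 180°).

35.2 dB, -34.6°

At ω = 1000 rad/s:
zero (1 + j1000·0.004) = 1 + j4 → |·| ≈ 4.1231, ∠ ≈ 75.96°
zero (1 + j1000·0.002) = 1 + j2 → |·| ≈ 2.2361, ∠ ≈ 63.43°
pole (1 + j1000·0.2) = 1 + j200 → |·| ≈ 200, ∠ ≈ 89.71°
pole (1 + j1000·0.01) = 1 + j10 → |·| ≈ 10.05, ∠ ≈ 84.29°
|H| = 1.25e+04 · 4.1231 · 2.2361 / (200 · 10.05) ≈ 57.336
Gain = 20 log₁₀(57.336) ≈ 35.17 dB
∠H = (75.96° + 63.43°) − (89.71° + 84.29°) = -34.61°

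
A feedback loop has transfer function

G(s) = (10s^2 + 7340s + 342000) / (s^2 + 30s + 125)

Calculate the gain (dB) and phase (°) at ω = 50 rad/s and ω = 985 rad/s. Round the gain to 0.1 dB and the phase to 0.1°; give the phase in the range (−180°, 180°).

Substitute s = j50:
Numerator: 10(j50)^2 + 7340(j50) + 342000 = 317000 + j367000
Denominator: (j50)^2 + 30(j50) + 125 = -2375 + j1500
|N| = √(317000² + 367000²) ≈ 4.8495e+05, ∠N ≈ 49.18°
|D| = √(2375² + 1500²) ≈ 2809, ∠D ≈ 147.72°
|G| = 4.8495e+05 / 2809 ≈ 172.64
Gain = 20 log₁₀(172.64) ≈ 44.74 dB
∠G = 49.18° − 147.72° = -98.54°

Substitute s = j985:
Numerator: 10(j985)^2 + 7340(j985) + 342000 = -9360250 + j7229900
Denominator: (j985)^2 + 30(j985) + 125 = -970100 + j29550
|N| = √(9360250² + 7229900²) ≈ 1.1827e+07, ∠N ≈ 142.32°
|D| = √(970100² + 29550²) ≈ 9.7055e+05, ∠D ≈ 178.26°
|G| = 1.1827e+07 / 9.7055e+05 ≈ 12.186
Gain = 20 log₁₀(12.186) ≈ 21.72 dB
∠G = 142.32° − 178.26° = -35.94°

ω = 50: 44.7 dB, -98.5°; ω = 985: 21.7 dB, -35.9°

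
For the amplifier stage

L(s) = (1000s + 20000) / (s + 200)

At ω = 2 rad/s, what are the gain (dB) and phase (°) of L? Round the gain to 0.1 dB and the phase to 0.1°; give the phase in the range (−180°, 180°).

Substitute s = j2:
Numerator: 1000(j2) + 20000 = 20000 + j2000
Denominator: (j2) + 200 = 200 + j2
|N| = √(20000² + 2000²) ≈ 20100, ∠N ≈ 5.71°
|D| = √(200² + 2²) ≈ 200.01, ∠D ≈ 0.57°
|L| = 20100 / 200.01 ≈ 100.49
Gain = 20 log₁₀(100.49) ≈ 40.04 dB
∠L = 5.71° − 0.57° = 5.14°

40.0 dB, 5.1°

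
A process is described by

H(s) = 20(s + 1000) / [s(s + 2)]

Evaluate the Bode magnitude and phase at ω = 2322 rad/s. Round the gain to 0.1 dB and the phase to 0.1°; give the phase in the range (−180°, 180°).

At s = jω = j2322:
zero (s+1000): 1000 + j2322 → |·| = √(1000²+2322²) = √6391684 ≈ 2528.2, ∠ = arctan(2322/1000) ≈ 66.70°
pole (s+2): 2 + j2322 → |·| = √(2²+2322²) = √5391688 ≈ 2322, ∠ = arctan(2322/2) ≈ 89.95°
pole at origin: |s| = 2322, ∠ = 90.00° (in denominator)
|H| = 20 · 2528.2 / 5.3917e+06 ≈ 0.0093781
Gain = 20 log₁₀(0.0093781) ≈ -40.56 dB
∠H = 66.70° − 179.95° = -113.25°

-40.6 dB, -113.3°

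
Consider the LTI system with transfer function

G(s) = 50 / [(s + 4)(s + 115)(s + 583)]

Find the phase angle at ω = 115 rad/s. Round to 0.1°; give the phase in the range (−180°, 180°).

-144.2°

At s = jω = j115:
pole (s+4): 4 + j115 → |·| = √(4²+115²) = √13241 ≈ 115.07, ∠ = arctan(115/4) ≈ 88.01°
pole (s+115): 115 + j115 → |·| = √(115²+115²) = √26450 ≈ 162.63, ∠ = arctan(115/115) ≈ 45.00°
pole (s+583): 583 + j115 → |·| = √(583²+115²) = √353114 ≈ 594.23, ∠ = arctan(115/583) ≈ 11.16°
∠G = 0.00° − 144.17° = -144.17°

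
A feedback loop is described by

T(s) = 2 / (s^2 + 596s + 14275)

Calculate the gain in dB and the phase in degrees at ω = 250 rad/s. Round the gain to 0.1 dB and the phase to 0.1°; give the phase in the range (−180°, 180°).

Substitute s = j250:
Numerator: 2 = 2 + j0
Denominator: (j250)^2 + 596(j250) + 14275 = -48225 + j149000
|N| = √(2² + 0²) ≈ 2, ∠N ≈ 0.00°
|D| = √(48225² + 149000²) ≈ 1.5661e+05, ∠D ≈ 107.93°
|T| = 2 / 1.5661e+05 ≈ 1.2771e-05
Gain = 20 log₁₀(1.2771e-05) ≈ -97.88 dB
∠T = 0.00° − 107.93° = -107.93°

-97.9 dB, -107.9°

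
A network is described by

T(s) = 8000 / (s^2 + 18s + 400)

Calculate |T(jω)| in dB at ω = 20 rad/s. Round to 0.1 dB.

26.9 dB

At s = jω = j20:
quadratic: (j20)² + 18·j20 + 400 = 0 + j360 → |·| ≈ 360, ∠ ≈ 90.00°
|T| = 8000 / 360 ≈ 22.222
Gain = 20 log₁₀(22.222) ≈ 26.94 dB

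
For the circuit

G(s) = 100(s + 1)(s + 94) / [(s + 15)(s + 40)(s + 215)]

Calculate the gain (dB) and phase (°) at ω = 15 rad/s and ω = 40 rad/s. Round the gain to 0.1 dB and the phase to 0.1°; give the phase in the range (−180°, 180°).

At s = jω = j15:
zero (s+1): 1 + j15 → |·| = √(1²+15²) = √226 ≈ 15.033, ∠ = arctan(15/1) ≈ 86.19°
zero (s+94): 94 + j15 → |·| = √(94²+15²) = √9061 ≈ 95.189, ∠ = arctan(15/94) ≈ 9.07°
pole (s+15): 15 + j15 → |·| = √(15²+15²) = √450 ≈ 21.213, ∠ = arctan(15/15) ≈ 45.00°
pole (s+40): 40 + j15 → |·| = √(40²+15²) = √1825 ≈ 42.72, ∠ = arctan(15/40) ≈ 20.56°
pole (s+215): 215 + j15 → |·| = √(215²+15²) = √46450 ≈ 215.52, ∠ = arctan(15/215) ≈ 3.99°
|G| = 100 · 1431 / 1.9531e+05 ≈ 0.73268
Gain = 20 log₁₀(0.73268) ≈ -2.70 dB
∠G = 95.26° − 69.55° = 25.71°

At s = jω = j40:
zero (s+1): 1 + j40 → |·| = √(1²+40²) = √1601 ≈ 40.012, ∠ = arctan(40/1) ≈ 88.57°
zero (s+94): 94 + j40 → |·| = √(94²+40²) = √10436 ≈ 102.16, ∠ = arctan(40/94) ≈ 23.05°
pole (s+15): 15 + j40 → |·| = √(15²+40²) = √1825 ≈ 42.72, ∠ = arctan(40/15) ≈ 69.44°
pole (s+40): 40 + j40 → |·| = √(40²+40²) = √3200 ≈ 56.569, ∠ = arctan(40/40) ≈ 45.00°
pole (s+215): 215 + j40 → |·| = √(215²+40²) = √47825 ≈ 218.69, ∠ = arctan(40/215) ≈ 10.54°
|G| = 100 · 4087.6 / 5.2849e+05 ≈ 0.77345
Gain = 20 log₁₀(0.77345) ≈ -2.23 dB
∠G = 111.62° − 124.98° = -13.36°

ω = 15: -2.7 dB, 25.7°; ω = 40: -2.2 dB, -13.4°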